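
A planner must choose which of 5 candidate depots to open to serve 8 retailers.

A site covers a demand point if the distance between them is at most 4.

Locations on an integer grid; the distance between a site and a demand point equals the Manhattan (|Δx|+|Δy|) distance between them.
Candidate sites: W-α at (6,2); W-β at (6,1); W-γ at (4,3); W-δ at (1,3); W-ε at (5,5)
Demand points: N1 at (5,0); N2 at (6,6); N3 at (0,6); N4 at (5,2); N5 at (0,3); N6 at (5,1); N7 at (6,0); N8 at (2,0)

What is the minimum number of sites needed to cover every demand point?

Coverage sets (demand points within 4 of each site):
  W-α: {N1, N2, N4, N6, N7}
  W-β: {N1, N4, N6, N7}
  W-γ: {N1, N4, N5, N6}
  W-δ: {N3, N5, N8}
  W-ε: {N2, N4, N6}
No single site covers all 8 demand points.
But {W-α, W-δ} covers everything, so the minimum is 2.

2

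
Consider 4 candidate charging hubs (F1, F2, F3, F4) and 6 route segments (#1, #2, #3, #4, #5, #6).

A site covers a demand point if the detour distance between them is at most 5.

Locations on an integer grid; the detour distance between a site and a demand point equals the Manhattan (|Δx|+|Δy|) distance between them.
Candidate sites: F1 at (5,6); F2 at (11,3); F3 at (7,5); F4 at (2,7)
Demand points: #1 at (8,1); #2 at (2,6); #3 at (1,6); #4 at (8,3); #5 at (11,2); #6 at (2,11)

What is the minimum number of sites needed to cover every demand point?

Coverage sets (demand points within 5 of each site):
  F1: {#2, #3}
  F2: {#1, #4, #5}
  F3: {#1, #4}
  F4: {#2, #3, #6}
No single site covers all 6 demand points.
But {F2, F4} covers everything, so the minimum is 2.

2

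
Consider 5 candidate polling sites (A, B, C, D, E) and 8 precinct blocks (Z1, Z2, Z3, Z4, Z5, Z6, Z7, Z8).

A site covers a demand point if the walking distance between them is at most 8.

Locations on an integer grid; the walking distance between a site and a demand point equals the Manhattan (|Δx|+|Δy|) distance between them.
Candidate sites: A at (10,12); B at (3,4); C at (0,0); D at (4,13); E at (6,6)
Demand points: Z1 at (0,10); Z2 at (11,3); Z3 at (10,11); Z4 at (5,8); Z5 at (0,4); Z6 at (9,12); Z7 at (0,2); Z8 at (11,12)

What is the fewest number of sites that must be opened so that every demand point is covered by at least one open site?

3

Coverage sets (demand points within 8 of each site):
  A: {Z3, Z6, Z8}
  B: {Z4, Z5, Z7}
  C: {Z5, Z7}
  D: {Z1, Z3, Z4, Z6, Z8}
  E: {Z2, Z4, Z5}
No 2 sites suffice: every size-2 union leaves at least one demand point uncovered.
But {B, D, E} covers everything, so the minimum is 3.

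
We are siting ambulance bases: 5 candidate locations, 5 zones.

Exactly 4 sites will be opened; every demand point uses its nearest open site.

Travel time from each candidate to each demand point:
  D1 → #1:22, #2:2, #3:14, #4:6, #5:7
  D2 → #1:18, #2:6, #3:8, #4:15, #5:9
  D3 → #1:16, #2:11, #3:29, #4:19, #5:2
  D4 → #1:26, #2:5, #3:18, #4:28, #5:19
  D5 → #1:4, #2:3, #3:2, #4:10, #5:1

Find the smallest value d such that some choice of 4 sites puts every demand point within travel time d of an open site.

6

Open {D1, D2, D3, D5}.
  Farthest demand point is #4 at travel time 6 (to D1); all others are ≤ 6.
With {D1, D2, D4, D5} the worst case is 6.
With {D1, D3, D4, D5} the worst case is 6.
No size-4 selection achieves below 6.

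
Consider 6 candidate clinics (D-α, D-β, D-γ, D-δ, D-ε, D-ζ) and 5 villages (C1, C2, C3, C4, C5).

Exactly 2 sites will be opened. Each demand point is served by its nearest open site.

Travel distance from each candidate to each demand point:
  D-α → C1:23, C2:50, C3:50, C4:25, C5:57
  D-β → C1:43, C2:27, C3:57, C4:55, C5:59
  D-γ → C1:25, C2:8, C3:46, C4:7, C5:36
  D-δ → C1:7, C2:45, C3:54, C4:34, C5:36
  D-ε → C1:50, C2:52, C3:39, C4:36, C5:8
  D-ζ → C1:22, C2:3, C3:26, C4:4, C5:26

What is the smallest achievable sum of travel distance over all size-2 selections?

Open {D-ε, D-ζ}.
  C1→D-ζ 22, C2→D-ζ 3, C3→D-ζ 26, C4→D-ζ 4, C5→D-ε 8  ⇒ total 63.
Compare {D-δ, D-ζ}: total 66.
Compare {D-α, D-ζ}: total 81.
No size-2 selection does better; minimum is 63.

63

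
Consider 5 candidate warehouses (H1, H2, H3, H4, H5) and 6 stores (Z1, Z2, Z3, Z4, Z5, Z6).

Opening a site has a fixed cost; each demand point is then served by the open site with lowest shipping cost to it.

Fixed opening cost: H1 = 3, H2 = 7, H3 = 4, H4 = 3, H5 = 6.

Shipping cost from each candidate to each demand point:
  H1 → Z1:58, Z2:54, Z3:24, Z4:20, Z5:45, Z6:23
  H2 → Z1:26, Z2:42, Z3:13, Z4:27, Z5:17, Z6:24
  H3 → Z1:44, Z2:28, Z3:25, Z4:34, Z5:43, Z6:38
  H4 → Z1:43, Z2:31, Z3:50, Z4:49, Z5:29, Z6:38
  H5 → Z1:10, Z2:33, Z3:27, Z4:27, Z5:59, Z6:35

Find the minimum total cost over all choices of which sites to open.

Open {H1, H2, H3, H5}: assign each demand point to its cheapest open site.
  Z1→H5 10, Z2→H3 28, Z3→H2 13, Z4→H1 20, Z5→H2 17, Z6→H1 23
  shipping cost 111, fixed 20 → total 131.
Compare {H1, H2, H5}: shipping cost 116 + fixed 16 = 132.
Compare {H1, H2, H4, H5}: shipping cost 114 + fixed 19 = 133.
Compare {H1, H2, H3, H4, H5}: shipping cost 111 + fixed 23 = 134.
All other subsets cost ≥ 132. Minimum total cost: 131.

131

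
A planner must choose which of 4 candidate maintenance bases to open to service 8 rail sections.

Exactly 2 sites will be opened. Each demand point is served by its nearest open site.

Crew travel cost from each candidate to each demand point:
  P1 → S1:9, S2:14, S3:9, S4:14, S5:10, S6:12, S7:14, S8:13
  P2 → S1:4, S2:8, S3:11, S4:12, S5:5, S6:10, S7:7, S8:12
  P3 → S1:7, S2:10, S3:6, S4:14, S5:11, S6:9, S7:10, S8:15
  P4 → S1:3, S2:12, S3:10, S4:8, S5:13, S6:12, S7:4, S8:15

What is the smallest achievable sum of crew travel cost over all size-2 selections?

60

Open {P2, P4}.
  S1→P4 3, S2→P2 8, S3→P4 10, S4→P4 8, S5→P2 5, S6→P2 10, S7→P4 4, S8→P2 12  ⇒ total 60.
Compare {P2, P3}: total 63.
Compare {P3, P4}: total 66.
No size-2 selection does better; minimum is 60.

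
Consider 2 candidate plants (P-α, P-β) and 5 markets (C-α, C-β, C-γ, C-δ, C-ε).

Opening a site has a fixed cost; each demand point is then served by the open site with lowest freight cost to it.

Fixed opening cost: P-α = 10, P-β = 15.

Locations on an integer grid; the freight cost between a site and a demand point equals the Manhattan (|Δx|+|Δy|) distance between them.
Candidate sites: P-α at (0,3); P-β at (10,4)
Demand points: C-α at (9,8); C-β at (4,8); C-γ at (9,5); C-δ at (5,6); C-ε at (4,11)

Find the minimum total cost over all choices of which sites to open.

Open {P-β}: assign each demand point to its cheapest open site.
  C-α→P-β 5, C-β→P-β 10, C-γ→P-β 2, C-δ→P-β 7, C-ε→P-β 13
  freight cost 37, fixed 15 → total 52.
Compare {P-α, P-β}: freight cost 35 + fixed 25 = 60.
Compare {P-α}: freight cost 54 + fixed 10 = 64.

52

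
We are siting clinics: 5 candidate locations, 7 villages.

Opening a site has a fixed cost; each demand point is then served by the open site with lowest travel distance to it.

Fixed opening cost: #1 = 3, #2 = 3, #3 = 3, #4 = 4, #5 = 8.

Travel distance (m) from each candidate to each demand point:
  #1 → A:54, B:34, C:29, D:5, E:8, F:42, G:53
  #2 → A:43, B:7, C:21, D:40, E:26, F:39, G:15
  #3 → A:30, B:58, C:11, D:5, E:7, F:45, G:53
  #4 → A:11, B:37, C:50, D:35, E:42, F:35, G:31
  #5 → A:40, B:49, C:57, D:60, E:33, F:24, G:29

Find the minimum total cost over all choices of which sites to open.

Open {#2, #3, #4, #5}: assign each demand point to its cheapest open site.
  A→#4 11, B→#2 7, C→#3 11, D→#3 5, E→#3 7, F→#5 24, G→#2 15
  travel distance 80, fixed 18 → total 98.
Compare {#2, #3, #4}: travel distance 91 + fixed 10 = 101.
Compare {#1, #2, #3, #4, #5}: travel distance 80 + fixed 21 = 101.
Compare {#1, #2, #3, #4}: travel distance 91 + fixed 13 = 104.
All other subsets cost ≥ 101. Minimum total cost: 98.

98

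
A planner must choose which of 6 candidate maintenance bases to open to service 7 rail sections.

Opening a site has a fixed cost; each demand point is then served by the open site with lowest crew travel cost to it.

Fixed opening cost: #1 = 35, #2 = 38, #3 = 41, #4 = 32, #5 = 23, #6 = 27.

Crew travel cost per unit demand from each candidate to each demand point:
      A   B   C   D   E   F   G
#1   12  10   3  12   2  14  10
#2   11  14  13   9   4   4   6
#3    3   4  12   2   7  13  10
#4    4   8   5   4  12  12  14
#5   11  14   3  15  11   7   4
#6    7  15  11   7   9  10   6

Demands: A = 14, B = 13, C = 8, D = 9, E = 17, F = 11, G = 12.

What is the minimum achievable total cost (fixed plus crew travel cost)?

394

Open {#1, #3, #5}: assign each demand point to its cheapest open site.
  A→#3 14×3=42, B→#3 13×4=52, C→#1 8×3=24, D→#3 9×2=18, E→#1 17×2=34, F→#5 11×7=77, G→#5 12×4=48
  crew travel cost 295, fixed 99 → total 394.
Compare {#2, #3, #5}: crew travel cost 296 + fixed 102 = 398.
Compare {#1, #2, #3, #5}: crew travel cost 262 + fixed 137 = 399.
Compare {#1, #2, #3}: crew travel cost 286 + fixed 114 = 400.
All other subsets cost ≥ 398. Minimum total cost: 394.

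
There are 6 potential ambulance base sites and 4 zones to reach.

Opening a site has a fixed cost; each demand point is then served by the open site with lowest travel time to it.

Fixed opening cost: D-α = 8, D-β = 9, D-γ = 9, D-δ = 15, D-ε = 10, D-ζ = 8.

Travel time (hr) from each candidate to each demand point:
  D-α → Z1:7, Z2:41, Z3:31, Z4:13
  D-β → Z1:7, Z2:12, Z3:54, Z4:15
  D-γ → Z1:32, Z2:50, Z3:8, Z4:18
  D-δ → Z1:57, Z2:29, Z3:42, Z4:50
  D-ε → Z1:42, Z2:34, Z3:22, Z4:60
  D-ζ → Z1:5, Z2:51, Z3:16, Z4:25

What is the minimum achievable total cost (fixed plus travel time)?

60

Open {D-β, D-γ}: assign each demand point to its cheapest open site.
  Z1→D-β 7, Z2→D-β 12, Z3→D-γ 8, Z4→D-β 15
  travel time 42, fixed 18 → total 60.
Compare {D-β, D-ζ}: travel time 48 + fixed 17 = 65.
Compare {D-α, D-β, D-γ}: travel time 40 + fixed 26 = 66.
Compare {D-β, D-γ, D-ζ}: travel time 40 + fixed 26 = 66.
All other subsets cost ≥ 65. Minimum total cost: 60.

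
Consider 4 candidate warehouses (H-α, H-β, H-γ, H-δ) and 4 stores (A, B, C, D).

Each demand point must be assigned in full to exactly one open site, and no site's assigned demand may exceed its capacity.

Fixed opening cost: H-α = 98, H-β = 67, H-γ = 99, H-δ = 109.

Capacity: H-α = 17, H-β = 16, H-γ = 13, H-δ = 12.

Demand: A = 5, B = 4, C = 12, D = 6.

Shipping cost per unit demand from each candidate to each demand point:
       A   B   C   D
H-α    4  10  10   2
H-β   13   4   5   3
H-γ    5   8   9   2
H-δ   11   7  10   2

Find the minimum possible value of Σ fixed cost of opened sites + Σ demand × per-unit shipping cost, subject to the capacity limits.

273

Open {H-α, H-β}; cheapest assignment that respects the capacities:
  H-α (cap 17, load 11): A, D — cost 5×4 + 6×2 = 32
  H-β (cap 16, load 16): B, C — cost 4×4 + 12×5 = 76
  Shipping 108, fixed 165 → total 273.
  Any other capacity-feasible assignment to {H-α, H-β} ships for at least 108.
Compare {H-β, H-γ}: its best feasible assignment gives total 279.
Compare {H-β, H-δ}: its best feasible assignment gives total 319.
Every other set of open sites that can feasibly serve all demand totals ≥ 279 even under its best assignment. Minimum: 273.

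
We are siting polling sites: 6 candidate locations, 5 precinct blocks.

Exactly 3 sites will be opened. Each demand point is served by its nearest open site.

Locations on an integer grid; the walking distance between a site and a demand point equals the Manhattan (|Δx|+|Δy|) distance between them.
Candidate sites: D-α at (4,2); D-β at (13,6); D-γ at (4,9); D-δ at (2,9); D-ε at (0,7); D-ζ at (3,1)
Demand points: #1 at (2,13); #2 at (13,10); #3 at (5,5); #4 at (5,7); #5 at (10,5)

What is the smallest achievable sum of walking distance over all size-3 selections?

20

Open {D-β, D-γ, D-δ}.
  #1→D-δ 4, #2→D-β 4, #3→D-γ 5, #4→D-γ 3, #5→D-β 4  ⇒ total 20.
Compare {D-α, D-β, D-γ}: total 21.
Compare {D-α, D-β, D-δ}: total 21.
No size-3 selection does better; minimum is 20.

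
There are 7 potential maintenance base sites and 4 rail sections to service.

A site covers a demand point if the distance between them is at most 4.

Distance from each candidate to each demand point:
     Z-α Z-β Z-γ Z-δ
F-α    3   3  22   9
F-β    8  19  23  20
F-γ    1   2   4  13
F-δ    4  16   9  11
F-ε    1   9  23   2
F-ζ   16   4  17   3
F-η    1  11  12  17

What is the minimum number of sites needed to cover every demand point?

Coverage sets (demand points within 4 of each site):
  F-α: {Z-α, Z-β}
  F-β: {}
  F-γ: {Z-α, Z-β, Z-γ}
  F-δ: {Z-α}
  F-ε: {Z-α, Z-δ}
  F-ζ: {Z-β, Z-δ}
  F-η: {Z-α}
No single site covers all 4 demand points.
But {F-γ, F-ε} covers everything, so the minimum is 2.

2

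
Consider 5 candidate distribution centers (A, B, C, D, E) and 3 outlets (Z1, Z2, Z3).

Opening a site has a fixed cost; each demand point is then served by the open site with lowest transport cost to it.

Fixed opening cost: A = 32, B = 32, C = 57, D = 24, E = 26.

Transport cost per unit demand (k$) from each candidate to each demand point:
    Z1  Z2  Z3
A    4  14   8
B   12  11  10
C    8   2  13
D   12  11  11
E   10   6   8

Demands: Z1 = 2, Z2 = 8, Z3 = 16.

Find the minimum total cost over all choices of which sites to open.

222

Open {E}: assign each demand point to its cheapest open site.
  Z1→E 2×10=20, Z2→E 8×6=48, Z3→E 16×8=128
  transport cost 196, fixed 26 → total 222.
Compare {A, C}: transport cost 152 + fixed 89 = 241.
Compare {A, E}: transport cost 184 + fixed 58 = 242.
Compare {C, E}: transport cost 160 + fixed 83 = 243.
All other subsets cost ≥ 241. Minimum total cost: 222.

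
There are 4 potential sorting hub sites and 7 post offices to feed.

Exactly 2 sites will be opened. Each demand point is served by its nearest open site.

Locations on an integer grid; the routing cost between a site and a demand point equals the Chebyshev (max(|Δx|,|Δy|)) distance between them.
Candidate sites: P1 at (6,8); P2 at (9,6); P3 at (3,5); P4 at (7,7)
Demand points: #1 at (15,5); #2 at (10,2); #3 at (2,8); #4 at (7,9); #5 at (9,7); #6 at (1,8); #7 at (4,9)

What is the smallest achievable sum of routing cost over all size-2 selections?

23

Open {P1, P2}.
  #1→P2 6, #2→P2 4, #3→P1 4, #4→P1 1, #5→P2 1, #6→P1 5, #7→P1 2  ⇒ total 23.
Compare {P2, P3}: total 24.
Compare {P3, P4}: total 26.
No size-2 selection does better; minimum is 23.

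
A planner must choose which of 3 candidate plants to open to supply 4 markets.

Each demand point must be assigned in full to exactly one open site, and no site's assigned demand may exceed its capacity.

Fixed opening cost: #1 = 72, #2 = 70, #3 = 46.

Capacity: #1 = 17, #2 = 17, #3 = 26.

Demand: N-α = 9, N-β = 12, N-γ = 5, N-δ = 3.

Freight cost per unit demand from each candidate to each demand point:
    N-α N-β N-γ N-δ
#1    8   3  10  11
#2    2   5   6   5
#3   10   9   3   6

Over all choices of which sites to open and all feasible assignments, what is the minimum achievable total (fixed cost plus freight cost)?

Open {#1, #2}; cheapest assignment that respects the capacities:
  #1 (cap 17, load 12): N-β — cost 12×3 = 36
  #2 (cap 17, load 17): N-α, N-γ, N-δ — cost 9×2 + 5×6 + 3×5 = 63
  Shipping 99, fixed 142 → total 241.
  Any other capacity-feasible assignment to {#1, #2} ships for at least 99.
Compare {#2, #3}: its best feasible assignment gives total 272.
Compare {#1, #2, #3}: its best feasible assignment gives total 272.
Every other set of open sites that can feasibly serve all demand totals ≥ 272 even under its best assignment. Minimum: 241.

241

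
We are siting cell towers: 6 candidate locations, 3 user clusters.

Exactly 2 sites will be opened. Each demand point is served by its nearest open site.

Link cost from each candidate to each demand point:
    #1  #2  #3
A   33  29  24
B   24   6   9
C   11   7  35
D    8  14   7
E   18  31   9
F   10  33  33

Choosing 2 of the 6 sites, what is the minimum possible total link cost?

21

Open {B, D}.
  #1→D 8, #2→B 6, #3→D 7  ⇒ total 21.
Compare {C, D}: total 22.
Compare {B, F}: total 25.
No size-2 selection does better; minimum is 21.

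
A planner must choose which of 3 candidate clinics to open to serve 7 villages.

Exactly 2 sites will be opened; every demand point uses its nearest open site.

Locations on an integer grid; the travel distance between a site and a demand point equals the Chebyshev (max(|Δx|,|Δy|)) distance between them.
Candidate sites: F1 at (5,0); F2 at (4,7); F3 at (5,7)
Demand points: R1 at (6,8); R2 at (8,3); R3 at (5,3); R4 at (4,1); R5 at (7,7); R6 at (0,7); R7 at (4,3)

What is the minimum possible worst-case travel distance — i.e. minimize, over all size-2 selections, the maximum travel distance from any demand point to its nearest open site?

4

Open {F1, F2}.
  Farthest demand point is R6 at travel distance 4 (to F2); all others are ≤ 4.
With {F1, F3} the worst case is 5.
With {F2, F3} the worst case is 6.
No size-2 selection achieves below 4.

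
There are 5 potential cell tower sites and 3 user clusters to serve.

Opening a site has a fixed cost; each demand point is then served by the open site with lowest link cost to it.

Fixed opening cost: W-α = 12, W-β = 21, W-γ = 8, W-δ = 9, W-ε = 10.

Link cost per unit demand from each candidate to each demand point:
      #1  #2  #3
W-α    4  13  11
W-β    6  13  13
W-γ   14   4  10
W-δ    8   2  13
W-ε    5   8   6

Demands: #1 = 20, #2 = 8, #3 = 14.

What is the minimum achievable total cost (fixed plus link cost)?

211

Open {W-α, W-δ, W-ε}: assign each demand point to its cheapest open site.
  #1→W-α 20×4=80, #2→W-δ 8×2=16, #3→W-ε 14×6=84
  link cost 180, fixed 31 → total 211.
Compare {W-δ, W-ε}: link cost 200 + fixed 19 = 219.
Compare {W-α, W-γ, W-δ, W-ε}: link cost 180 + fixed 39 = 219.
Compare {W-α, W-γ, W-ε}: link cost 196 + fixed 30 = 226.
All other subsets cost ≥ 219. Minimum total cost: 211.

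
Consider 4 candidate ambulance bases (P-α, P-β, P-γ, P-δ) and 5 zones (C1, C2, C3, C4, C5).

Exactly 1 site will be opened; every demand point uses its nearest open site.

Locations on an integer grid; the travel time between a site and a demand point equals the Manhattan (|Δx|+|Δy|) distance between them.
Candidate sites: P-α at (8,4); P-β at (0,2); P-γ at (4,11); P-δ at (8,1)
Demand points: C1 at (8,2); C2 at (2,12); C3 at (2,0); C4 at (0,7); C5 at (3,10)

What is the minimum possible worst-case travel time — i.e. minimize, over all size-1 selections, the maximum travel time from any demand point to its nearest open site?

12

Open {P-β}.
  Farthest demand point is C2 at travel time 12 (to P-β); all others are ≤ 12.
With {P-γ} the worst case is 13.
With {P-α} the worst case is 14.
No size-1 selection achieves below 12.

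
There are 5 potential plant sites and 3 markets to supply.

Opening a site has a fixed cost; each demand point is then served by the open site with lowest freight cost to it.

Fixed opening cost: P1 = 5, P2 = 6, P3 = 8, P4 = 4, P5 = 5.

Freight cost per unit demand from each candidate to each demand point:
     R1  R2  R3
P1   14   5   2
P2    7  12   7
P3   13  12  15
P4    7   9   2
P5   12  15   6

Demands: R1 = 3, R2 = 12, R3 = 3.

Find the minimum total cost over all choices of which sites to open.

96

Open {P1, P4}: assign each demand point to its cheapest open site.
  R1→P4 3×7=21, R2→P1 12×5=60, R3→P1 3×2=6
  freight cost 87, fixed 9 → total 96.
Compare {P1, P2}: freight cost 87 + fixed 11 = 98.
Compare {P1, P4, P5}: freight cost 87 + fixed 14 = 101.
Compare {P1, P2, P4}: freight cost 87 + fixed 15 = 102.
All other subsets cost ≥ 98. Minimum total cost: 96.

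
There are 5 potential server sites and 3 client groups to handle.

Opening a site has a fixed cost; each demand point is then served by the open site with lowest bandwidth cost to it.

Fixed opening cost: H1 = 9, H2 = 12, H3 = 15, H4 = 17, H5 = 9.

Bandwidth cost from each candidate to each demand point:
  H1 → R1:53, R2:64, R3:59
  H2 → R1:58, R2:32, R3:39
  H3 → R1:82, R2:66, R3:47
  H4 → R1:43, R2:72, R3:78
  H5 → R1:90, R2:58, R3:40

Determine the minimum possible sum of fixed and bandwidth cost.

Open {H2}: assign each demand point to its cheapest open site.
  R1→H2 58, R2→H2 32, R3→H2 39
  bandwidth cost 129, fixed 12 → total 141.
Compare {H2, H4}: bandwidth cost 114 + fixed 29 = 143.
Compare {H1, H2}: bandwidth cost 124 + fixed 21 = 145.
Compare {H2, H5}: bandwidth cost 129 + fixed 21 = 150.
All other subsets cost ≥ 143. Minimum total cost: 141.

141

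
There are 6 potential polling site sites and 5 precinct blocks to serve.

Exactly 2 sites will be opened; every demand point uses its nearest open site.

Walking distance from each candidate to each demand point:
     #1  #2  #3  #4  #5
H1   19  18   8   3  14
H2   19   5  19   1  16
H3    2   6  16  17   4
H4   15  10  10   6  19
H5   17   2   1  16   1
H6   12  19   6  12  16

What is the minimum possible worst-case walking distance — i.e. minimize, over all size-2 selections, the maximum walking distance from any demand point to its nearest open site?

8

Open {H1, H3}.
  Farthest demand point is #3 at walking distance 8 (to H1); all others are ≤ 8.
With {H3, H4} the worst case is 10.
With {H3, H6} the worst case is 12.
No size-2 selection achieves below 8.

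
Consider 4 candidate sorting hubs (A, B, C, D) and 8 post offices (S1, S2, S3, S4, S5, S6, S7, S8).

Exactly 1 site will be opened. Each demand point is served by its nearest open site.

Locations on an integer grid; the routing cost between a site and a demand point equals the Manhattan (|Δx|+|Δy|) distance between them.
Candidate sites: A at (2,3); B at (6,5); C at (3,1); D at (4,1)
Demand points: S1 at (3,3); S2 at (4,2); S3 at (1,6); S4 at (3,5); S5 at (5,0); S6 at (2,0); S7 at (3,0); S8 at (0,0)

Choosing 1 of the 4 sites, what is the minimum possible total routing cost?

Open {C}.
  S1→C 2, S2→C 2, S3→C 7, S4→C 4, S5→C 3, S6→C 2, S7→C 1, S8→C 4  ⇒ total 25.
Compare {A}: total 29.
Compare {D}: total 29.
No size-1 selection does better; minimum is 25.

25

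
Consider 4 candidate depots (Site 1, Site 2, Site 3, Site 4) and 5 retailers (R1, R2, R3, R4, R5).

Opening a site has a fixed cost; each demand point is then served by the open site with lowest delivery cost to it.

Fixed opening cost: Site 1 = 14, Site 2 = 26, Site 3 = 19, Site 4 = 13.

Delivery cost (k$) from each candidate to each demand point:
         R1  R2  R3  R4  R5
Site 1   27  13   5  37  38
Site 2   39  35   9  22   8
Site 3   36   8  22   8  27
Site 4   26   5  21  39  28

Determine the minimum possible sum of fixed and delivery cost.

108

Open {Site 1, Site 3}: assign each demand point to its cheapest open site.
  R1→Site 1 27, R2→Site 3 8, R3→Site 1 5, R4→Site 3 8, R5→Site 3 27
  delivery cost 75, fixed 33 → total 108.
Compare {Site 2, Site 4}: delivery cost 70 + fixed 39 = 109.
Compare {Site 2, Site 3}: delivery cost 69 + fixed 45 = 114.
Compare {Site 2, Site 3, Site 4}: delivery cost 56 + fixed 58 = 114.
All other subsets cost ≥ 109. Minimum total cost: 108.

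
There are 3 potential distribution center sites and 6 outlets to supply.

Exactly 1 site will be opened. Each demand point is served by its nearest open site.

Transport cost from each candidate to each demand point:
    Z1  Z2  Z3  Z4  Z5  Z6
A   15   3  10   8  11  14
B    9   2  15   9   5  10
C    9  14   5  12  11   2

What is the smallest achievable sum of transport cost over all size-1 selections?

Open {B}.
  Z1→B 9, Z2→B 2, Z3→B 15, Z4→B 9, Z5→B 5, Z6→B 10  ⇒ total 50.
Compare {C}: total 53.
Compare {A}: total 61.

50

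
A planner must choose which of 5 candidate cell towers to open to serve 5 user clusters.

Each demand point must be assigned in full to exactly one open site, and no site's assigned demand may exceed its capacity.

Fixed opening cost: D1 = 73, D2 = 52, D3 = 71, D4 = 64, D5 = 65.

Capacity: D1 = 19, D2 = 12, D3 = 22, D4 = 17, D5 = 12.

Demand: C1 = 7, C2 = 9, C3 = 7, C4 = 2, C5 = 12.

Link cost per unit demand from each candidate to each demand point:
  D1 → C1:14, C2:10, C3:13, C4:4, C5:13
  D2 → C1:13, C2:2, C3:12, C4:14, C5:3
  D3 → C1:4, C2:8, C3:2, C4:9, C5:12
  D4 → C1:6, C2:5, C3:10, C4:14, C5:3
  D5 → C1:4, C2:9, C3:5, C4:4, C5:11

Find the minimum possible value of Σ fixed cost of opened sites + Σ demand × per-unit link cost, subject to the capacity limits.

Open {D2, D3, D4}; cheapest assignment that respects the capacities:
  D2 (cap 12, load 9): C2 — cost 9×2 = 18
  D3 (cap 22, load 16): C1, C3, C4 — cost 7×4 + 7×2 + 2×9 = 60
  D4 (cap 17, load 12): C5 — cost 12×3 = 36
  Shipping 114, fixed 187 → total 301.
  Any other capacity-feasible assignment to {D2, D3, D4} ships for at least 114.
Compare {D2, D3, D5}: its best feasible assignment gives total 346.
Compare {D2, D4, D5}: its best feasible assignment gives total 347.
Every other set of open sites that can feasibly serve all demand totals ≥ 346 even under its best assignment. Minimum: 301.

301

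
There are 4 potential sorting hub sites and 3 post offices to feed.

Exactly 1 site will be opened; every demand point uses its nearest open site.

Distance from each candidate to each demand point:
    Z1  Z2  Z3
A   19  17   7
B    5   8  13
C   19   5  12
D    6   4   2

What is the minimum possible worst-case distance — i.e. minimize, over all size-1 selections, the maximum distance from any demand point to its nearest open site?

Open {D}.
  Farthest demand point is Z1 at distance 6 (to D); all others are ≤ 6.
With {B} the worst case is 13.
With {A} the worst case is 19.
No size-1 selection achieves below 6.

6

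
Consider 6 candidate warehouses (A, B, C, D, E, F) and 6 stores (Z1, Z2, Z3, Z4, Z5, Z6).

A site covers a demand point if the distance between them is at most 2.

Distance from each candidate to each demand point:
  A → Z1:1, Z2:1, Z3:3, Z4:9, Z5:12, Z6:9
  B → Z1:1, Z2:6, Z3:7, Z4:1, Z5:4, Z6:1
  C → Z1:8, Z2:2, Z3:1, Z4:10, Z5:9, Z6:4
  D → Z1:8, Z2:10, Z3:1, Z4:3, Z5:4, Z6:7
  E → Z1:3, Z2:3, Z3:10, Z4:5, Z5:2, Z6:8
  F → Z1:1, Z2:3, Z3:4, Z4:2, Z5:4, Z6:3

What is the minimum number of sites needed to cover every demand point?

Coverage sets (demand points within 2 of each site):
  A: {Z1, Z2}
  B: {Z1, Z4, Z6}
  C: {Z2, Z3}
  D: {Z3}
  E: {Z5}
  F: {Z1, Z4}
No 2 sites suffice: every size-2 union leaves at least one demand point uncovered.
But {B, C, E} covers everything, so the minimum is 3.

3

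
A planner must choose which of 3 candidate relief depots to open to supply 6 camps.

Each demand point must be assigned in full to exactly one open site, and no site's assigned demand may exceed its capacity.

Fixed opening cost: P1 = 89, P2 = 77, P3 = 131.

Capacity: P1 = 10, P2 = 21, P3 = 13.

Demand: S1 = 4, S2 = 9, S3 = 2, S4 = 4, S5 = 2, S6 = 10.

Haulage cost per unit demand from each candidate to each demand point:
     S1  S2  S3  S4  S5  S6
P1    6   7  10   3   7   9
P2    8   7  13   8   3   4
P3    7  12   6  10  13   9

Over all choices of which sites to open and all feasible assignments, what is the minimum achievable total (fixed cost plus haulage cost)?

331

Open {P1, P2}; cheapest assignment that respects the capacities:
  P1 (cap 10, load 10): S1, S3, S4 — cost 4×6 + 2×10 + 4×3 = 56
  P2 (cap 21, load 21): S2, S5, S6 — cost 9×7 + 2×3 + 10×4 = 109
  Shipping 165, fixed 166 → total 331.
  Any other capacity-feasible assignment to {P1, P2} ships for at least 165.
Compare {P2, P3}: its best feasible assignment gives total 397.
Compare {P1, P2, P3}: its best feasible assignment gives total 454.
Every other set of open sites that can feasibly serve all demand totals ≥ 397 even under its best assignment. Minimum: 331.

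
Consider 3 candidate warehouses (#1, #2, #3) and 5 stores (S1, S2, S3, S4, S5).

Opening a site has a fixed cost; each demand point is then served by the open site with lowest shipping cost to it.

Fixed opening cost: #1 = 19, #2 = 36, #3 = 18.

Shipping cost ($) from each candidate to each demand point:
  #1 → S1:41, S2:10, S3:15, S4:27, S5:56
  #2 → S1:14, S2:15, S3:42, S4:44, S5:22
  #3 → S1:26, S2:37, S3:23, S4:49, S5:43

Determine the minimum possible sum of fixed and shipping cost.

143

Open {#1, #2}: assign each demand point to its cheapest open site.
  S1→#2 14, S2→#1 10, S3→#1 15, S4→#1 27, S5→#2 22
  shipping cost 88, fixed 55 → total 143.
Compare {#1, #3}: shipping cost 121 + fixed 37 = 158.
Compare {#1, #2, #3}: shipping cost 88 + fixed 73 = 161.
Compare {#1}: shipping cost 149 + fixed 19 = 168.
All other subsets cost ≥ 158. Minimum total cost: 143.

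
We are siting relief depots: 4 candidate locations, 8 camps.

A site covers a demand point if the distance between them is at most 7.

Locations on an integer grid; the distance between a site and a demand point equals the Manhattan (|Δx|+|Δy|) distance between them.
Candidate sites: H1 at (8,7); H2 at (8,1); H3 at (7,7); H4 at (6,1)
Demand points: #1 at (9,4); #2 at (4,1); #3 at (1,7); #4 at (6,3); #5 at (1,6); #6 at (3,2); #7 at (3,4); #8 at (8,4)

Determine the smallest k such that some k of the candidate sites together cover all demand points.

Coverage sets (demand points within 7 of each site):
  H1: {#1, #3, #4, #8}
  H2: {#1, #2, #4, #6, #8}
  H3: {#1, #3, #4, #5, #7, #8}
  H4: {#1, #2, #4, #6, #7, #8}
No single site covers all 8 demand points.
But {H2, H3} covers everything, so the minimum is 2.

2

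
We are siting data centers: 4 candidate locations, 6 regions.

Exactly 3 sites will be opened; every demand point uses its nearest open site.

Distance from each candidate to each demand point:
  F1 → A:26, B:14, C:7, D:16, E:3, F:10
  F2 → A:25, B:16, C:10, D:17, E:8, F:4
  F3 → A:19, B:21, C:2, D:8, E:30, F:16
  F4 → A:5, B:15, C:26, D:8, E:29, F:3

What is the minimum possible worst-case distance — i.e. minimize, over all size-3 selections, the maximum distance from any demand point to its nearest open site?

14

Open {F1, F2, F4}.
  Farthest demand point is B at distance 14 (to F1); all others are ≤ 14.
With {F1, F3, F4} the worst case is 14.
With {F2, F3, F4} the worst case is 15.
No size-3 selection achieves below 14.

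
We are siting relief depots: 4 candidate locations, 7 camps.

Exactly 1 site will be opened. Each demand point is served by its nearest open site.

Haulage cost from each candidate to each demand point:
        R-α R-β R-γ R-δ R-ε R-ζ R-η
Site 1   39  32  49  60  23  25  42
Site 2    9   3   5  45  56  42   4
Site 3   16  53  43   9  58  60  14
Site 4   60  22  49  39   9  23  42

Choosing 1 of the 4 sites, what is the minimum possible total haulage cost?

164

Open {Site 2}.
  R-α→Site 2 9, R-β→Site 2 3, R-γ→Site 2 5, R-δ→Site 2 45, R-ε→Site 2 56, R-ζ→Site 2 42, R-η→Site 2 4  ⇒ total 164.
Compare {Site 4}: total 244.
Compare {Site 3}: total 253.
No size-1 selection does better; minimum is 164.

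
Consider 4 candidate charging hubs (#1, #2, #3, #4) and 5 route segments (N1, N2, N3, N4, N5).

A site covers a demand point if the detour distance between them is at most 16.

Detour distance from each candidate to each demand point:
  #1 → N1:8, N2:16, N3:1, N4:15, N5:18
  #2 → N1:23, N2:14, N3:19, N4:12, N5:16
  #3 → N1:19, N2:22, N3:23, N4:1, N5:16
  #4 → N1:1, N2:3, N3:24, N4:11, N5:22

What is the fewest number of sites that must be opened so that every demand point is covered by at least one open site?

2

Coverage sets (demand points within 16 of each site):
  #1: {N1, N2, N3, N4}
  #2: {N2, N4, N5}
  #3: {N4, N5}
  #4: {N1, N2, N4}
No single site covers all 5 demand points.
But {#1, #2} covers everything, so the minimum is 2.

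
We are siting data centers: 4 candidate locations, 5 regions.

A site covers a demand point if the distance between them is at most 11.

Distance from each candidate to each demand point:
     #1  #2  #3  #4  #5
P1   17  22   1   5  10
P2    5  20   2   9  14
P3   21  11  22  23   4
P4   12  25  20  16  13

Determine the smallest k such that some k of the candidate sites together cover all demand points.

2

Coverage sets (demand points within 11 of each site):
  P1: {#3, #4, #5}
  P2: {#1, #3, #4}
  P3: {#2, #5}
  P4: {}
No single site covers all 5 demand points.
But {P2, P3} covers everything, so the minimum is 2.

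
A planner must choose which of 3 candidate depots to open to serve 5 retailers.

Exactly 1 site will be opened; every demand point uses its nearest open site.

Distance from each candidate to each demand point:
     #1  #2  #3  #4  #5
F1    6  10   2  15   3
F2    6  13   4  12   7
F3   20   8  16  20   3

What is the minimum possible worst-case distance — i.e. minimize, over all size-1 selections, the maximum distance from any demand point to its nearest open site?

Open {F2}.
  Farthest demand point is #2 at distance 13 (to F2); all others are ≤ 13.
With {F1} the worst case is 15.
With {F3} the worst case is 20.
No size-1 selection achieves below 13.

13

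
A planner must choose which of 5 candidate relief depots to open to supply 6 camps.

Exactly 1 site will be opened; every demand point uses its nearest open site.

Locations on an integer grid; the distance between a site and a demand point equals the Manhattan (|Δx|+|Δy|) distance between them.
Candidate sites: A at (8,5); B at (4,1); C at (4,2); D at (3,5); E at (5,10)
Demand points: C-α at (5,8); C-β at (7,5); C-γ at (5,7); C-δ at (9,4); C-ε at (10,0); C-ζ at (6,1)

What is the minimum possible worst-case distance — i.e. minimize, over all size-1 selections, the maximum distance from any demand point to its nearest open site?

Open {A}.
  Farthest demand point is C-ε at distance 7 (to A); all others are ≤ 7.
With {B} the worst case is 8.
With {C} the worst case is 8.
No size-1 selection achieves below 7.

7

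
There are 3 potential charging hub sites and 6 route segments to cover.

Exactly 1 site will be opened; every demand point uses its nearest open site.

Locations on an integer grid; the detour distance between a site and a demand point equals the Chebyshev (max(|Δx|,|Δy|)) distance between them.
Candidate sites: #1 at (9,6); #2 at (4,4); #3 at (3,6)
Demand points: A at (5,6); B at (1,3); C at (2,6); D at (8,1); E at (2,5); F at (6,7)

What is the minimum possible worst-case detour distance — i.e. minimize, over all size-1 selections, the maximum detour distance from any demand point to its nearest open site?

Open {#2}.
  Farthest demand point is D at detour distance 4 (to #2); all others are ≤ 4.
With {#3} the worst case is 5.
With {#1} the worst case is 8.
No size-1 selection achieves below 4.

4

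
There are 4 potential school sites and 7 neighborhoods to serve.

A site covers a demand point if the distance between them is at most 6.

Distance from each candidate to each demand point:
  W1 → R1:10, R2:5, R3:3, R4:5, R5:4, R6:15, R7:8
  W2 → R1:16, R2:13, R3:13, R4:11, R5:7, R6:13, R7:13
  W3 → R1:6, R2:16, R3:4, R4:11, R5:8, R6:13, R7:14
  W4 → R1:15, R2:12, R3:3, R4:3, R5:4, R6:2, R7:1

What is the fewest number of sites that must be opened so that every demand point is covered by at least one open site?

3

Coverage sets (demand points within 6 of each site):
  W1: {R2, R3, R4, R5}
  W2: {}
  W3: {R1, R3}
  W4: {R3, R4, R5, R6, R7}
No 2 sites suffice: every size-2 union leaves at least one demand point uncovered.
But {W1, W3, W4} covers everything, so the minimum is 3.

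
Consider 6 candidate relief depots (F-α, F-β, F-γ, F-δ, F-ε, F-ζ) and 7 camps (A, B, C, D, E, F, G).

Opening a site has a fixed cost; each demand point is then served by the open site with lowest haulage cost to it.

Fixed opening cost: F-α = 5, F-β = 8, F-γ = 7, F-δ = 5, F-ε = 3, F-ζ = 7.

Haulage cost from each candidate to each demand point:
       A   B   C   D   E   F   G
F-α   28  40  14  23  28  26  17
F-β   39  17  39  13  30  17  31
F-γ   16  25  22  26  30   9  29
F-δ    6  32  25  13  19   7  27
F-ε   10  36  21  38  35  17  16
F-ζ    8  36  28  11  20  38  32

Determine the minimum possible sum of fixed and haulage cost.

Open {F-α, F-β, F-δ}: assign each demand point to its cheapest open site.
  A→F-δ 6, B→F-β 17, C→F-α 14, D→F-β 13, E→F-δ 19, F→F-δ 7, G→F-α 17
  haulage cost 93, fixed 18 → total 111.
Compare {F-α, F-β, F-δ, F-ε}: haulage cost 92 + fixed 21 = 113.
Compare {F-β, F-δ, F-ε}: haulage cost 99 + fixed 16 = 115.
Compare {F-α, F-β, F-δ, F-ζ}: haulage cost 91 + fixed 25 = 116.
All other subsets cost ≥ 113. Minimum total cost: 111.

111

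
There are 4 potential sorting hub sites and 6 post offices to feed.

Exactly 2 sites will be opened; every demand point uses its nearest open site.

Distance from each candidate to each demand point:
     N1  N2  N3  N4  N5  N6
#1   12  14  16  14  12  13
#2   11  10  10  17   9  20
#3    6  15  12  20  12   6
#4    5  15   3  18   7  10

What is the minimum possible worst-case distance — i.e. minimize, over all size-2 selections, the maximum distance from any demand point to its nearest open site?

14

Open {#1, #2}.
  Farthest demand point is N4 at distance 14 (to #1); all others are ≤ 14.
With {#1, #3} the worst case is 14.
With {#1, #4} the worst case is 14.
No size-2 selection achieves below 14.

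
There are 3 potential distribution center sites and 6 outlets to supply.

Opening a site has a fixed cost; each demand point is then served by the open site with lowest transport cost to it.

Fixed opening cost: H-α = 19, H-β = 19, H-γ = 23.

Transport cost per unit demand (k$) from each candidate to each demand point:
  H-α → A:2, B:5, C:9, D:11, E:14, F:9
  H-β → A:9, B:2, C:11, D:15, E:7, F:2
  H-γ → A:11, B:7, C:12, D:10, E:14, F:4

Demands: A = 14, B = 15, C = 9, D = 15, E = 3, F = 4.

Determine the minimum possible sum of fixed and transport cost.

Open {H-α, H-β}: assign each demand point to its cheapest open site.
  A→H-α 14×2=28, B→H-β 15×2=30, C→H-α 9×9=81, D→H-α 15×11=165, E→H-β 3×7=21, F→H-β 4×2=8
  transport cost 333, fixed 38 → total 371.
Compare {H-α, H-β, H-γ}: transport cost 318 + fixed 61 = 379.
Compare {H-α, H-γ}: transport cost 392 + fixed 42 = 434.
Compare {H-α}: transport cost 427 + fixed 19 = 446.
All other subsets cost ≥ 379. Minimum total cost: 371.

371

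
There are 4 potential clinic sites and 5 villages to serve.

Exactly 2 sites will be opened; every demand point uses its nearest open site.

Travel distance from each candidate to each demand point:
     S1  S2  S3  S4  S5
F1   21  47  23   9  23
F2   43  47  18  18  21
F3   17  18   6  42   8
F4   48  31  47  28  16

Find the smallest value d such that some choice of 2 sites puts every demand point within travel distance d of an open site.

18

Open {F1, F3}.
  Farthest demand point is S2 at travel distance 18 (to F3); all others are ≤ 18.
With {F2, F3} the worst case is 18.
With {F3, F4} the worst case is 28.
No size-2 selection achieves below 18.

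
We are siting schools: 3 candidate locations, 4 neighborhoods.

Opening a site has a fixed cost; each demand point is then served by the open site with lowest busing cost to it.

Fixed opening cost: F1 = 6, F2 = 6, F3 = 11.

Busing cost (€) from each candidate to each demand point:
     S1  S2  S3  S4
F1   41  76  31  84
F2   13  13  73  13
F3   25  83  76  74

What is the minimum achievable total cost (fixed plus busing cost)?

82

Open {F1, F2}: assign each demand point to its cheapest open site.
  S1→F2 13, S2→F2 13, S3→F1 31, S4→F2 13
  busing cost 70, fixed 12 → total 82.
Compare {F1, F2, F3}: busing cost 70 + fixed 23 = 93.
Compare {F2}: busing cost 112 + fixed 6 = 118.
Compare {F2, F3}: busing cost 112 + fixed 17 = 129.
All other subsets cost ≥ 93. Minimum total cost: 82.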